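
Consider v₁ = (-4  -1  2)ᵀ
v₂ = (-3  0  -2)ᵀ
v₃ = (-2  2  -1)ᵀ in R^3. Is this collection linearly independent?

linearly independent

The matrix [v₁|v₂|v₃] has determinant -29.
A nonzero determinant means the columns are linearly independent.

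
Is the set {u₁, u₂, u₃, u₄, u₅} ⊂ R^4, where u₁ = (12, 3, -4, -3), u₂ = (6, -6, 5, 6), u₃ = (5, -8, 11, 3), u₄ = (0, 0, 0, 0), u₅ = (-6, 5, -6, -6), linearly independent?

There are 5 vectors in a 4-dimensional space, so they cannot be linearly independent.

linearly dependent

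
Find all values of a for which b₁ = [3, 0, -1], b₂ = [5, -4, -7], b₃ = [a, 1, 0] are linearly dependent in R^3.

The set is linearly dependent precisely when det[b₁; b₂; b₃] = 0.
The determinant works out to 16 - 4*a.
Solving 16 - 4*a = 0 yields a = 4.

a = 4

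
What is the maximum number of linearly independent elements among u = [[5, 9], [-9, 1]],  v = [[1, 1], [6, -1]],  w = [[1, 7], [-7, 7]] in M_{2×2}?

3

Represent each element by its coordinate vector in ℝ⁴.
Apply Gaussian elimination to the matrix whose rows are u, v, w.
Exactly 3 pivots survive; hence the rank is 3.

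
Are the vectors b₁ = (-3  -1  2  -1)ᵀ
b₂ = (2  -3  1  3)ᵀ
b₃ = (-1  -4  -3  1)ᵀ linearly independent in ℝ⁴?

linearly independent

Row-reduce the matrix whose columns are b₁, b₂, b₃.
The reduction yields 3 nonzero rows, so the rank is 3.
Since rank = 3 (the number of vectors), the set is linearly independent.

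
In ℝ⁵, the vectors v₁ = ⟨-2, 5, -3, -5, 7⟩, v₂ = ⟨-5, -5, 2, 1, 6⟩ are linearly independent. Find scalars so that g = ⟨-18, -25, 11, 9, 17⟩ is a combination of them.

g = -v₁ + 4v₂

Set up the augmented matrix [v₁ | v₂ | g] and row-reduce.
The system has the unique solution (a₁, a₂) = (-1, 4).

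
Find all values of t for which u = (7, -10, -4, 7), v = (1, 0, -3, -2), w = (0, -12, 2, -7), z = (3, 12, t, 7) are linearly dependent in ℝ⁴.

Dependence holds iff the 4×4 matrix [u v w z] is singular.
The determinant works out to 322*t + 2438.
This vanishes exactly when t = -53/7.

t = -53/7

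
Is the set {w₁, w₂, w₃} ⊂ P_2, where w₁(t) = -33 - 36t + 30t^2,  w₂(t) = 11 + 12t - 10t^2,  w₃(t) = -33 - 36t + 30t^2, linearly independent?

linearly dependent

Write each element as a coordinate vector in ℝ³ using {1, t, t^2}.
Place the vectors as rows of a 3×3 matrix and reduce to echelon form.
The reduction yields 1 nonzero row, so the rank is 1.
Since rank 1 < 3, the set is linearly dependent.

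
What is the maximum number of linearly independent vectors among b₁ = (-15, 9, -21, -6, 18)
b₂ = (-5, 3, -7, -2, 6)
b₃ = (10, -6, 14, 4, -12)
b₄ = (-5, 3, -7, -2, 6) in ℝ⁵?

1

Row-reduce the 4×5 matrix with these as rows.
Exactly 1 pivot survives; hence the rank is 1.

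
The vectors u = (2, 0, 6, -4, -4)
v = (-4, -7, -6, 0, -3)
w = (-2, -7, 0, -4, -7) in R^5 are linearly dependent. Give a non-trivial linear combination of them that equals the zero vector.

Solve the homogeneous system with u, v, w as columns by row-reducing the coefficient matrix.
One solution (up to scaling) is (1, 1, -1).

u + v - w = 0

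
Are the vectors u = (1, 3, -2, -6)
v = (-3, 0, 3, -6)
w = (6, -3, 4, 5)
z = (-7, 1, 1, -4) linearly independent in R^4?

Form the 4×4 matrix with these as columns; its determinant is 261.
A nonzero determinant means the columns are linearly independent.

linearly independent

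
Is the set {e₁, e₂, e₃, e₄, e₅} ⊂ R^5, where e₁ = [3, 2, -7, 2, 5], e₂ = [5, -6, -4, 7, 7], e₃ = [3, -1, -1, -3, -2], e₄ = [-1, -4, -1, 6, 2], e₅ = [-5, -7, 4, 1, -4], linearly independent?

linearly independent

Form the 5×5 matrix with these as columns; its determinant is 3353.
A nonzero determinant means the columns are linearly independent.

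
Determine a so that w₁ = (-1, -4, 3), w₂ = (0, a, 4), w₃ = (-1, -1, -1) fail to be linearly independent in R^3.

The set is linearly dependent precisely when det[w₁; w₂; w₃] = 0.
Expanding, det = 4*a + 12.
Setting this to zero gives a = -3.

a = -3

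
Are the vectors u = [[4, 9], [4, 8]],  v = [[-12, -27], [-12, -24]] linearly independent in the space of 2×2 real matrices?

Take coordinates with respect to the standard basis {E₁₁, E₁₂, E₂₁, E₂₂}.
Row-reduce the matrix whose columns are u, v.
The reduction yields 1 nonzero row, so the rank is 1.
Since rank 1 < 2, the set is linearly dependent.
Indeed 3u + v = 0.

linearly dependent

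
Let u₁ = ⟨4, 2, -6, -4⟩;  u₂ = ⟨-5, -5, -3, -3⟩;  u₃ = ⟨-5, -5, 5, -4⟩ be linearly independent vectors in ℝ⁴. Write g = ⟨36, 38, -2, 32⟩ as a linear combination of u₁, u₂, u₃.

g = -u₁ - 4u₂ - 4u₃

Solve the system with u₁, u₂, u₃ as columns and g as the right-hand side.
Row-reducing the augmented matrix gives the unique coefficients (a₁, a₂, a₃) = (-1, -4, -4).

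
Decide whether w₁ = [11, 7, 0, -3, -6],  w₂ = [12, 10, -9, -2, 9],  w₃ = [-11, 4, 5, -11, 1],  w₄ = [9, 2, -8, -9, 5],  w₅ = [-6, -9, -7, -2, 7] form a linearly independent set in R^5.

linearly independent

Place the vectors as rows of a 5×5 matrix and reduce to echelon form.
The reduction yields 5 nonzero rows, so the rank is 5.
Since rank = 5 (the number of vectors), the set is linearly independent.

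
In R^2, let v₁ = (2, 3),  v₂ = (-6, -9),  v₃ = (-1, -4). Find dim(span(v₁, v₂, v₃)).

Put the 2×3 matrix [v₁|v₂|v₃] into echelon form.
Exactly 2 pivots survive; hence the rank is 2.
(With 3 elements in a 2-dimensional space the rank is at most 2.)

2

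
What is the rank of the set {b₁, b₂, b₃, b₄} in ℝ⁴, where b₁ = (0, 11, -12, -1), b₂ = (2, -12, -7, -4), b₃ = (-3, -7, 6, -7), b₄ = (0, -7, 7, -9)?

Apply Gaussian elimination to the matrix whose rows are b₁, b₂, b₃, b₄.
There are 4 pivot columns, so rank = 4.

rank 4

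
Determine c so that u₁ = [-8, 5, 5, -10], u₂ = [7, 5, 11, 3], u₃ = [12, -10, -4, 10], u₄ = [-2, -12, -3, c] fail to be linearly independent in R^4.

c = -47/5

Dependence holds iff the 4×4 matrix [u₁ u₂ u₃ u₄] is singular.
Expanding, det = -570*c - 5358.
This vanishes exactly when c = -47/5.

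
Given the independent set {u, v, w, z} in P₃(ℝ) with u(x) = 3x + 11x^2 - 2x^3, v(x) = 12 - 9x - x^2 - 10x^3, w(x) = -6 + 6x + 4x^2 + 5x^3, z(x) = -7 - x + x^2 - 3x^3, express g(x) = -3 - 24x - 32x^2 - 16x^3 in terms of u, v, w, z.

g = -4u + 3v + 3w + 3z

Take coordinate vectors relative to {1, x, …, x^3}.
Since u, v, w, z are independent, the coefficients expressing g are uniquely determined by a linear system.
Back-substitution yields (α₁, …, α₄) = (-4, 3, 3, 3).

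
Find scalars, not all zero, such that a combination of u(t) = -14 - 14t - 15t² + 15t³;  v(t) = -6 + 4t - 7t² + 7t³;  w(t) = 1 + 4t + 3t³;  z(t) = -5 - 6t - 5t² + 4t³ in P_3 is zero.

Pass to coordinate vectors relative to the basis {1, t, …, t³}.
Write the vectors as columns of a matrix and find a nonzero vector in its null space.
One solution (up to scaling) is (1, 0, -1, -3).

u - w - 3z = 0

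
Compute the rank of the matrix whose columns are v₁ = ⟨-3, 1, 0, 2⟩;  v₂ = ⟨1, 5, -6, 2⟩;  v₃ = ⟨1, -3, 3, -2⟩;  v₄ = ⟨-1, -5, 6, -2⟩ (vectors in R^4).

Row-reduce the 4×4 matrix with these as rows.
Exactly 2 pivots survive; hence the rank is 2.

rank 2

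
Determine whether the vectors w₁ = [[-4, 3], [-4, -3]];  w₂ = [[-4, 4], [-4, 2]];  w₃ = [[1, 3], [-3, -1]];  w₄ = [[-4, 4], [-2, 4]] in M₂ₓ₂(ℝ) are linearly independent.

Take coordinates with respect to the standard basis {E₁₁, E₁₂, E₂₁, E₂₂}.
The matrix [w₁|w₂|w₃|w₄] has determinant -132.
A nonzero determinant means the columns are linearly independent.

linearly independent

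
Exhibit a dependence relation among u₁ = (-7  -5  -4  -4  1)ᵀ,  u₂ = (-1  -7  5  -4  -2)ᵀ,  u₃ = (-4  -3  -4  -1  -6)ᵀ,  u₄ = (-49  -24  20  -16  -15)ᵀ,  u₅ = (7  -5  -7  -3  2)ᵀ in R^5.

Solve the homogeneous system with u₁, u₂, u₃, u₄, u₅ as columns by row-reducing the coefficient matrix.
One solution (up to scaling) is (3, 3, 1, -1, -3).

3u₁ + 3u₂ + u₃ - u₄ - 3u₅ = 0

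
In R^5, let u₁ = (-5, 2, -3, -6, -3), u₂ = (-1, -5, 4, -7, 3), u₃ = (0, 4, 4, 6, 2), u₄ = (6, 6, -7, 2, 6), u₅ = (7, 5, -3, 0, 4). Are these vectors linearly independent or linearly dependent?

Form the 5×5 matrix with these as columns; its determinant is 19496.
A nonzero determinant means the columns are linearly independent.

linearly independent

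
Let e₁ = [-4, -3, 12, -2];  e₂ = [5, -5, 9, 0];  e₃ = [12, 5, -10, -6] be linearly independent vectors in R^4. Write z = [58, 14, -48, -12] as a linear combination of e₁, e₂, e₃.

z = -3e₁ + 2e₂ + 3e₃

Write z = α₁e₁ + … + α₃e₃ and equate components.
The system has the unique solution (α₁, α₂, α₃) = (-3, 2, 3).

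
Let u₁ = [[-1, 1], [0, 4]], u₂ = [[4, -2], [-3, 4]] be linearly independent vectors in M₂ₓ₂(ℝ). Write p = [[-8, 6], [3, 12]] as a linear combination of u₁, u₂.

p = 4u₁ - u₂

Take coordinate vectors relative to {E₁₁, E₁₂, E₂₁, E₂₂}.
Since u₁, u₂ are independent, the coefficients expressing p are uniquely determined by a linear system.
The system has the unique solution (α₁, α₂) = (4, -1).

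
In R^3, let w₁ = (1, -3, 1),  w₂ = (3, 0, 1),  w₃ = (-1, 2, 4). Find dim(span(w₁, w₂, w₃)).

dim = 3

Apply Gaussian elimination to the matrix whose rows are w₁, w₂, w₃.
Reduction leaves 3 leading entries, giving rank 3.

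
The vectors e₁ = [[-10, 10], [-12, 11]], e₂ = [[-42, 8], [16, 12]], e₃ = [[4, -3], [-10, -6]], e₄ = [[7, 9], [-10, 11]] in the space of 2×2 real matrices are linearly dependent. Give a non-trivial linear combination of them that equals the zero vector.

2e₁ - e₂ - 2e₃ - 2e₄ = 0

Pass to coordinate vectors relative to the basis {E₁₁, E₁₂, E₂₁, E₂₂}.
Solve the homogeneous system with e₁, e₂, e₃, e₄ as columns by row-reducing the coefficient matrix.
The free variable yields coefficients (2, -1, -2, -2) (any nonzero multiple also works).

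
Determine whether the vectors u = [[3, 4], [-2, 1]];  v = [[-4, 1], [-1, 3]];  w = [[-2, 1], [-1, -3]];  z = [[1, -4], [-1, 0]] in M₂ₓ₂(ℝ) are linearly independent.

linearly independent

Take coordinates with respect to the standard basis {E₁₁, E₁₂, E₂₁, E₂₂}.
Place the vectors as rows of a 4×4 matrix and reduce to echelon form.
The reduction yields 4 nonzero rows, so the rank is 4.
Since rank = 4 (the number of vectors), the set is linearly independent.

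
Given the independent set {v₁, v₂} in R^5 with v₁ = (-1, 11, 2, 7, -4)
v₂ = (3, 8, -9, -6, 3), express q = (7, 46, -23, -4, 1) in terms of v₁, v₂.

q = 2v₁ + 3v₂

Since v₁, v₂ are independent, the coefficients expressing q are uniquely determined by a linear system.
Row-reducing the augmented matrix gives the unique coefficients (c₁, c₂) = (2, 3).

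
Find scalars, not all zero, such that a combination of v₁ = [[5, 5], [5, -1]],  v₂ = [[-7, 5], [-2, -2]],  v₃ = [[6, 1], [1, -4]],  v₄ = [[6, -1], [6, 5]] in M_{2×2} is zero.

v₁ - v₂ - v₃ - v₄ = 0

Take coordinates with respect to {E₁₁, E₁₂, E₂₁, E₂₂}.
Solve the homogeneous system with v₁, v₂, v₃, v₄ as columns by row-reducing the coefficient matrix.
The free variable yields coefficients (1, -1, -1, -1) (any nonzero multiple also works).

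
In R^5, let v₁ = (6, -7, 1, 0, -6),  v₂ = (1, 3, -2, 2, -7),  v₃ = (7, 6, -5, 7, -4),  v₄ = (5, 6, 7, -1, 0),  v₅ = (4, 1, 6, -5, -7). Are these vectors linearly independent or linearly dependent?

The matrix [v₁|v₂|v₃|v₄|v₅] has determinant -18618.
A nonzero determinant means the columns are linearly independent.

linearly independent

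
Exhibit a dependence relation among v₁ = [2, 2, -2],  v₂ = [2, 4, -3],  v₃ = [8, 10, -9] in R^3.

Solve the homogeneous system with v₁, v₂, v₃ as columns by row-reducing the coefficient matrix.
The free variable yields coefficients (3, 1, -1) (any nonzero multiple also works).

3v₁ + v₂ - v₃ = 0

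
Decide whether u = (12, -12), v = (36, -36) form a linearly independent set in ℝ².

linearly dependent

The matrix [u|v] has determinant 0.
A zero determinant means the columns are linearly dependent.
Indeed 3u - v = 0.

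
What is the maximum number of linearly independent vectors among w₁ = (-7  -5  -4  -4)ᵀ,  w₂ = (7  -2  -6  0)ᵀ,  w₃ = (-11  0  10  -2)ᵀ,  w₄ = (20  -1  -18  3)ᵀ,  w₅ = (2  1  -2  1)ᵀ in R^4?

Form the matrix with w₁, w₂, w₃, w₄, w₅ as columns and reduce.
Reduction leaves 3 leading entries, giving rank 3.
(With 5 elements in a 4-dimensional space the rank is at most 4.)

3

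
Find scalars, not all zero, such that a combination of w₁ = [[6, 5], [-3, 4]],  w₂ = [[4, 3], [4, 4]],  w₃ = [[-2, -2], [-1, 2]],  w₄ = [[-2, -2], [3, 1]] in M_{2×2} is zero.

Write each element as a vector in ℝ⁴ using {E₁₁, E₁₂, E₂₁, E₂₂}.
Write the vectors as columns of a matrix and find a nonzero vector in its null space.
The free variable yields coefficients (1, -1, -1, 2) (any nonzero multiple also works).

w₁ - w₂ - w₃ + 2w₄ = 0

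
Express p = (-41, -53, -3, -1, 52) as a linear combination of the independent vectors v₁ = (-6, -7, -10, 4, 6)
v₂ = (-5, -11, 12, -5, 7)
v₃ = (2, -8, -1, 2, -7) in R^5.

Set up the augmented matrix [v₁ | v₂ | v₃ | p] and row-reduce.
The system has the unique solution (a₁, a₂, a₃) = (4, 3, -1).

p = 4v₁ + 3v₂ - v₃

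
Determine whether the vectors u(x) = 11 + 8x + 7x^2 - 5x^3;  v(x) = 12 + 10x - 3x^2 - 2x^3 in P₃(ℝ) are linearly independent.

Take coordinates with respect to the standard basis {1, x, …, x^3}.
Place the vectors as rows of a 2×4 matrix and reduce to echelon form.
The reduction yields 2 nonzero rows, so the rank is 2.
Since rank = 2 (the number of vectors), the set is linearly independent.

linearly independent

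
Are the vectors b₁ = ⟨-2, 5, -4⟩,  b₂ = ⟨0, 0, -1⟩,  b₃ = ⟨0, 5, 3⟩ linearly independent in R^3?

linearly independent

Row-reduce the matrix whose columns are b₁, b₂, b₃.
The reduction yields 3 nonzero rows, so the rank is 3.
Since rank = 3 (the number of vectors), the set is linearly independent.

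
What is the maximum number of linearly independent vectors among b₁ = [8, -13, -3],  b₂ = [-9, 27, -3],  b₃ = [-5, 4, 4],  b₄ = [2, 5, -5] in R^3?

2

Form the matrix with b₁, b₂, b₃, b₄ as columns and reduce.
Exactly 2 pivots survive; hence the rank is 2.
(With 4 elements in a 3-dimensional space the rank is at most 3.)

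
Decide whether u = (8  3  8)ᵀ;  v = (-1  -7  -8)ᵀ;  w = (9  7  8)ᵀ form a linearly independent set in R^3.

linearly independent

Place the vectors as rows of a 3×3 matrix and reduce to echelon form.
The reduction yields 3 nonzero rows, so the rank is 3.
Since rank = 3 (the number of vectors), the set is linearly independent.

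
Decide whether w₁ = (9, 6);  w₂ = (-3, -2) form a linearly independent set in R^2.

linearly dependent

Form the 2×2 matrix with these as columns; its determinant is 0.
A zero determinant means the columns are linearly dependent.
Indeed w₁ + 3w₂ = 0.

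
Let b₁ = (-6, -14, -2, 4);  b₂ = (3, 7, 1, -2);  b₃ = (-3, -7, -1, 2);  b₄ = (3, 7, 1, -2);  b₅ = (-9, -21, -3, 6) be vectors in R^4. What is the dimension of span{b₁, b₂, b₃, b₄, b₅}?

Put the 4×5 matrix [b₁|b₂|b₃|b₄|b₅] into echelon form.
Reduction leaves 1 leading entry, giving rank 1.
(With 5 elements in a 4-dimensional space the rank is at most 4.)

dim = 1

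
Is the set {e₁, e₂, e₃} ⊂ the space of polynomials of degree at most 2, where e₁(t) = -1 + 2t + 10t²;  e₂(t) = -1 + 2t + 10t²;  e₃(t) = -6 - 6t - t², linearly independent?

Write each element as a coordinate vector in ℝ³ using {1, t, t²}.
Two of the vectors are equal, giving an immediate dependence.

linearly dependent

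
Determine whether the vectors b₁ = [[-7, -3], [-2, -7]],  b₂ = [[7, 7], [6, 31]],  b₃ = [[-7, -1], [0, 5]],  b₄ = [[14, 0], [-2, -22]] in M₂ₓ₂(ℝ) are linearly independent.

linearly dependent

Take coordinates with respect to the standard basis {E₁₁, E₁₂, E₂₁, E₂₂}.
Place the vectors as rows of a 4×4 matrix and reduce to echelon form.
The reduction yields 2 nonzero rows, so the rank is 2.
Since rank 2 < 4, the set is linearly dependent.
Indeed 3b₁ + b₂ - 2b₃ = 0.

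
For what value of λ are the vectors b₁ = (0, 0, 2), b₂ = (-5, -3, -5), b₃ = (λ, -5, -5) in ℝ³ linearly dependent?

λ = -25/3

The vectors are dependent exactly when the determinant of the matrix with rows b₁, b₂, b₃ vanishes.
Cofactor expansion gives det = 6*λ + 50.
This vanishes exactly when λ = -25/3.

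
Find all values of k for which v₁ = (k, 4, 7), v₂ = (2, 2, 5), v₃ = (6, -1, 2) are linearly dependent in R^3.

Place the vectors as rows of a 3×3 matrix; dependence ⇔ determinant zero.
Cofactor expansion gives det = 9*k + 6.
This vanishes exactly when k = -2/3.

k = -2/3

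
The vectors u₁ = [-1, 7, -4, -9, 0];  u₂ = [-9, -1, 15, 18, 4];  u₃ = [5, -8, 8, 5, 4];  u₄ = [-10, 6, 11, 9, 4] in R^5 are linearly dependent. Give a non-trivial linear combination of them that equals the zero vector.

Solve the homogeneous system with u₁, u₂, u₃, u₄ as columns by row-reducing the coefficient matrix.
One solution (up to scaling) is (1, 1, 0, -1).

u₁ + u₂ - u₄ = 0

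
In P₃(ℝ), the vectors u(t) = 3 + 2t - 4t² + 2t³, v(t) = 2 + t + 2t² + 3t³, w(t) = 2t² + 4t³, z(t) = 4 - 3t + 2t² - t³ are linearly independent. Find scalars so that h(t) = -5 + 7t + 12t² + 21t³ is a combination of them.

h = -u + 3v + 3w - 2z

Identify each element with its coordinate vector in ℝ⁴ via {1, t, …, t³}.
Set up the augmented matrix [u | v | w | z | h] and row-reduce.
Back-substitution yields (c₁, …, c₄) = (-1, 3, 3, -2).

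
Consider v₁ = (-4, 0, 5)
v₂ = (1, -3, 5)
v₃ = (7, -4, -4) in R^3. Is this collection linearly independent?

linearly independent

Place the vectors as rows of a 3×3 matrix and reduce to echelon form.
The reduction yields 3 nonzero rows, so the rank is 3.
Since rank = 3 (the number of vectors), the set is linearly independent.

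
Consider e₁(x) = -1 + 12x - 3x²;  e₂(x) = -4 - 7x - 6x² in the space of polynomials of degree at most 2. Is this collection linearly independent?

Take coordinates with respect to the standard basis {1, x, x²}.
Place the vectors as rows of a 2×3 matrix and reduce to echelon form.
The reduction yields 2 nonzero rows, so the rank is 2.
Since rank = 2 (the number of vectors), the set is linearly independent.

linearly independent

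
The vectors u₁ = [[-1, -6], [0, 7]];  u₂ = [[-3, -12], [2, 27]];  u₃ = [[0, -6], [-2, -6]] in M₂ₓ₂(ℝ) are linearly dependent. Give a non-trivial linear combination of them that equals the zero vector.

3u₁ - u₂ - u₃ = 0

Write each element as a vector in ℝ⁴ using {E₁₁, E₁₂, E₂₁, E₂₂}.
Set up α₁u₁ + … + α₃u₃ = 0 and solve the homogeneous system.
One solution (up to scaling) is (3, -1, -1).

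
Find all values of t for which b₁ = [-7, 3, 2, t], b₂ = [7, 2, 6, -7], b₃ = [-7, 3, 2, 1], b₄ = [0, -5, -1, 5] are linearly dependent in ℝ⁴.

t = 1

The set is linearly dependent precisely when det[b₁; b₂; b₃; b₄] = 0.
Expanding, det = 245 - 245*t.
Solving 245 - 245*t = 0 yields t = 1.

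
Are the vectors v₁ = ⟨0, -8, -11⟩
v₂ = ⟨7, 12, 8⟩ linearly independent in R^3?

Row-reduce the matrix whose columns are v₁, v₂.
The reduction yields 2 nonzero rows, so the rank is 2.
Since rank = 2 (the number of vectors), the set is linearly independent.

linearly independent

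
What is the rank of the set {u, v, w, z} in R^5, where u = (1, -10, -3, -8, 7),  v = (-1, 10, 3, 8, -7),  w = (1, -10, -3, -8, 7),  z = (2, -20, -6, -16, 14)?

Put the 5×4 matrix [u|v|w|z] into echelon form.
Reduction leaves 1 leading entry, giving rank 1.

rank 1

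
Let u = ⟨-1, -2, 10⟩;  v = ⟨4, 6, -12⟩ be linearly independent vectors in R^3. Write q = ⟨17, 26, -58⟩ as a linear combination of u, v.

Set up the augmented matrix [u | v | q] and row-reduce.
Back-substitution yields (α₁, α₂) = (-1, 4).

q = -u + 4v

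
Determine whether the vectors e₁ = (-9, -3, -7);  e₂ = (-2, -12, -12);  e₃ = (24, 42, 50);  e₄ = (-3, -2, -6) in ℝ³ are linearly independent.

There are 4 vectors in a 3-dimensional space, so they cannot be linearly independent.

linearly dependent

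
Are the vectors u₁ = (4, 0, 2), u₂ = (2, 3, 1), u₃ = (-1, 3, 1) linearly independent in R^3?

The matrix [u₁|u₂|u₃] has determinant 18.
A nonzero determinant means the columns are linearly independent.

linearly independent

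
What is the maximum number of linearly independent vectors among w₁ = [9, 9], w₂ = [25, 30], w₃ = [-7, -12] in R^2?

Put the 2×3 matrix [w₁|w₂|w₃] into echelon form.
Reduction leaves 2 leading entries, giving rank 2.
(With 3 elements in a 2-dimensional space the rank is at most 2.)

2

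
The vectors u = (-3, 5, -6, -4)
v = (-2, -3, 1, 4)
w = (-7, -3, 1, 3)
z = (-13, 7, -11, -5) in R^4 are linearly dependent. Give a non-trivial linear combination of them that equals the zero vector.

Row-reduce the matrix with u, v, w, z as columns; the null space gives the coefficients.
The free variable yields coefficients (2, 0, 1, -1) (any nonzero multiple also works).

2u + w - z = 0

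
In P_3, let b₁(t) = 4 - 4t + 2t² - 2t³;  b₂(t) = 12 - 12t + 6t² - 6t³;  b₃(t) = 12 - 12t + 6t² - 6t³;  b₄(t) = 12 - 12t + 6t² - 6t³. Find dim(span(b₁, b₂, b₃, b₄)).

1

Represent each element by its coordinate vector in ℝ⁴.
Row-reduce the 4×4 matrix with these as rows.
Exactly 1 pivot survives; hence the rank is 1.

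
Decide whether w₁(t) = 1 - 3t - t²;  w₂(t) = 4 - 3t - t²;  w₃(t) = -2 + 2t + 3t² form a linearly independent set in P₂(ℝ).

linearly independent

Take coordinates with respect to the standard basis {1, t, t²}.
The matrix [w₁|w₂|w₃] has determinant 21.
A nonzero determinant means the columns are linearly independent.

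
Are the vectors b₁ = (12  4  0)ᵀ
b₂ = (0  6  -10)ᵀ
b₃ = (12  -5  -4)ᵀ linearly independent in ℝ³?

Place the vectors as rows of a 3×3 matrix and reduce to echelon form.
The reduction yields 3 nonzero rows, so the rank is 3.
Since rank = 3 (the number of vectors), the set is linearly independent.

linearly independent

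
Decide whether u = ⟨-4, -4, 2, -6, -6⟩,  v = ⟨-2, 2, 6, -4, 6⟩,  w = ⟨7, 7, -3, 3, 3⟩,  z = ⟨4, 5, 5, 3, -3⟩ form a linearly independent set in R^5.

Place the vectors as rows of a 4×5 matrix and reduce to echelon form.
The reduction yields 4 nonzero rows, so the rank is 4.
Since rank = 4 (the number of vectors), the set is linearly independent.

linearly independent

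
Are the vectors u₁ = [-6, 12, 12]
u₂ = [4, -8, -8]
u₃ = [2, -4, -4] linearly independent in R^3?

The matrix [u₁|u₂|u₃] has determinant 0.
A zero determinant means the columns are linearly dependent.
Indeed 2u₁ + 3u₂ = 0.

linearly dependent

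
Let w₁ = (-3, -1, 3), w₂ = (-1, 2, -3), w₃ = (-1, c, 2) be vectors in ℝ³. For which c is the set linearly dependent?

c = -11/12

Place the vectors as rows of a 3×3 matrix; dependence ⇔ determinant zero.
Expanding, det = -12*c - 11.
Solving -12*c - 11 = 0 yields c = -11/12.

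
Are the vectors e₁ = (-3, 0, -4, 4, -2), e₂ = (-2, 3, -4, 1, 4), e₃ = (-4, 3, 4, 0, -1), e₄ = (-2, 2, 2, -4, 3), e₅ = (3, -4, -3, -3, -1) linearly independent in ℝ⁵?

Row-reduce the matrix whose columns are e₁, e₂, e₃, e₄, e₅.
The reduction yields 5 nonzero rows, so the rank is 5.
Since rank = 5 (the number of vectors), the set is linearly independent.

linearly independent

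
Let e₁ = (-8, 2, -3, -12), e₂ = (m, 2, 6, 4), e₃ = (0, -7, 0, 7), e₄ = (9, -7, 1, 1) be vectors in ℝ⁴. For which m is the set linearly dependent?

The set is linearly dependent precisely when det[e₁; e₂; e₃; e₄] = 0.
The determinant works out to 4998 - 196*m.
Solving 4998 - 196*m = 0 yields m = 51/2.

m = 51/2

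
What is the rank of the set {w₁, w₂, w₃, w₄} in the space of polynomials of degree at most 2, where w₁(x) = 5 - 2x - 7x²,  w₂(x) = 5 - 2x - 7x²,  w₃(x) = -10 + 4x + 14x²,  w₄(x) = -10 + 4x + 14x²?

1

Pass to coordinate vectors with respect to the basis {1, x, x²}.
Put the 3×4 matrix [w₁|w₂|w₃|w₄] into echelon form.
The echelon form has 1 nonzero row, so the rank is 1.
(With 4 elements in a 3-dimensional space the rank is at most 3.)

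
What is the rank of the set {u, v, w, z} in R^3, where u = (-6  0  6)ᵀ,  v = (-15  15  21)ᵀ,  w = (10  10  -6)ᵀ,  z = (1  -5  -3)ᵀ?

rank 2

Row-reduce the 4×3 matrix with these as rows.
The echelon form has 2 nonzero rows, so the rank is 2.
(With 4 elements in a 3-dimensional space the rank is at most 3.)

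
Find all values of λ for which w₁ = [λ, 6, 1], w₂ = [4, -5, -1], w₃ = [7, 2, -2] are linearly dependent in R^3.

The vectors are dependent exactly when the determinant of the matrix with rows w₁, w₂, w₃ vanishes.
Cofactor expansion gives det = 12*λ + 49.
This vanishes exactly when λ = -49/12.

λ = -49/12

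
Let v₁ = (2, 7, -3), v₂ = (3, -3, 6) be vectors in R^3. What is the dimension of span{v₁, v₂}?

dim = 2

Apply Gaussian elimination to the matrix whose rows are v₁, v₂.
There are 2 pivot columns, so rank = 2.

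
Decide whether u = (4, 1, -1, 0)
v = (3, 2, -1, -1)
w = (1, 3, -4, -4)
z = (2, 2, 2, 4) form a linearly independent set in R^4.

linearly independent

Place the vectors as rows of a 4×4 matrix and reduce to echelon form.
The reduction yields 4 nonzero rows, so the rank is 4.
Since rank = 4 (the number of vectors), the set is linearly independent.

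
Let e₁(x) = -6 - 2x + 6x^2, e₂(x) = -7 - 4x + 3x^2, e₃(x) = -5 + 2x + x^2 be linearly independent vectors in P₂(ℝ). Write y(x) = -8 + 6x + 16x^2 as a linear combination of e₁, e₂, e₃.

y = 4e₁ - 3e₂ + e₃

Identify each element with its coordinate vector in ℝ³ via {1, x, x^2}.
Write y = α₁e₁ + … + α₃e₃ and equate components.
The system has the unique solution (α₁, α₂, α₃) = (4, -3, 1).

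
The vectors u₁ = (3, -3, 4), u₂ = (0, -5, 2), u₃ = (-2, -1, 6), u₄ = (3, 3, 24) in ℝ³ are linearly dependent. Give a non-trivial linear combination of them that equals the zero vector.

Write the vectors as columns of a matrix and find a nonzero vector in its null space.
A generator of the null space is (3, -3, 3, -1).

3u₁ - 3u₂ + 3u₃ - u₄ = 0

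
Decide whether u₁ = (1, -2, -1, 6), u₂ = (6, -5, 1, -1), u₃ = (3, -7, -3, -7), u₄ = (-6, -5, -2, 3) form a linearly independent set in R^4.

linearly independent

Row-reduce the matrix whose columns are u₁, u₂, u₃, u₄.
The reduction yields 4 nonzero rows, so the rank is 4.
Since rank = 4 (the number of vectors), the set is linearly independent.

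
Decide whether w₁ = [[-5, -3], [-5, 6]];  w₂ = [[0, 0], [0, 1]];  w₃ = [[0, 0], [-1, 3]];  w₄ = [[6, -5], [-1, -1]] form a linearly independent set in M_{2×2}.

linearly independent

Take coordinates with respect to the standard basis {E₁₁, E₁₂, E₂₁, E₂₂}.
Place the vectors as rows of a 4×4 matrix and reduce to echelon form.
The reduction yields 4 nonzero rows, so the rank is 4.
Since rank = 4 (the number of vectors), the set is linearly independent.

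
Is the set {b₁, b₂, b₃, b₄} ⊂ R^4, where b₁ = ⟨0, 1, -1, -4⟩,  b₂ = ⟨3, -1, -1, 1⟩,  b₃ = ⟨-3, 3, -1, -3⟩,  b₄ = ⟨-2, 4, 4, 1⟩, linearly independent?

linearly independent

Form the 4×4 matrix with these as columns; its determinant is 120.
A nonzero determinant means the columns are linearly independent.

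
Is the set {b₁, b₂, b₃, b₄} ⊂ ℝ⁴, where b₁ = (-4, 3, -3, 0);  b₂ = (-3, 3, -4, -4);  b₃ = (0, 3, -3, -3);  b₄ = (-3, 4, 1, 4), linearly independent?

linearly independent

Row-reduce the matrix whose columns are b₁, b₂, b₃, b₄.
The reduction yields 4 nonzero rows, so the rank is 4.
Since rank = 4 (the number of vectors), the set is linearly independent.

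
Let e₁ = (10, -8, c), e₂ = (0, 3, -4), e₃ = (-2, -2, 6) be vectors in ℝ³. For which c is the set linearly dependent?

c = -6

Dependence holds iff the 3×3 matrix [e₁ e₂ e₃] is singular.
Expanding, det = 6*c + 36.
Solving 6*c + 36 = 0 yields c = -6.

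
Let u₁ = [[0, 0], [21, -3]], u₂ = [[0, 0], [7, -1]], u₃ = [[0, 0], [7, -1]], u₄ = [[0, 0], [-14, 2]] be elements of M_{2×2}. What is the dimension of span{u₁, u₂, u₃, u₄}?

Represent each element by its coordinate vector in ℝ⁴.
Put the 4×4 matrix [u₁|u₂|u₃|u₄] into echelon form.
Reduction leaves 1 leading entry, giving rank 1.

1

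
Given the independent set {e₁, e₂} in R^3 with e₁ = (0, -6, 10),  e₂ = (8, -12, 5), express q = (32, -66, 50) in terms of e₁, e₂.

q = 3e₁ + 4e₂

Since e₁, e₂ are independent, the coefficients expressing q are uniquely determined by a linear system.
Back-substitution yields (α₁, α₂) = (3, 4).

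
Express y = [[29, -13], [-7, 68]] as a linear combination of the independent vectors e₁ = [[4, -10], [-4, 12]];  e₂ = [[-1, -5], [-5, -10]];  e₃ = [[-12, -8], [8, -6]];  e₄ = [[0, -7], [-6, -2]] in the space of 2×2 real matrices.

Identify each element with its coordinate vector in ℝ⁴ via {E₁₁, E₁₂, E₂₁, E₂₂}.
Since e₁, e₂, e₃, e₄ are independent, the coefficients expressing y are uniquely determined by a linear system.
Row-reducing the augmented matrix gives the unique coefficients (a₁, …, a₄) = (4, -1, -1, -2).

y = 4e₁ - e₂ - e₃ - 2e₄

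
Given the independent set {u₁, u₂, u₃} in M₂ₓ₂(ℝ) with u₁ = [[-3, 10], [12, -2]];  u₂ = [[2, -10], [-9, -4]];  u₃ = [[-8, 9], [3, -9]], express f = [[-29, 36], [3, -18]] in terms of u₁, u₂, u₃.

Identify each element with its coordinate vector in ℝ⁴ via {E₁₁, E₁₂, E₂₁, E₂₂}.
Solve the system with u₁, u₂, u₃ as columns and f as the right-hand side.
The system has the unique solution (c₁, c₂, c₃) = (-3, -3, 4).

f = -3u₁ - 3u₂ + 4u₃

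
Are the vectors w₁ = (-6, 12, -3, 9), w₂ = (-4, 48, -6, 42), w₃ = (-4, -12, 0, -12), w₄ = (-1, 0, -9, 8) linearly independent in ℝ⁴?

linearly dependent

The matrix [w₁|w₂|w₃|w₄] has determinant 0.
A zero determinant means the columns are linearly dependent.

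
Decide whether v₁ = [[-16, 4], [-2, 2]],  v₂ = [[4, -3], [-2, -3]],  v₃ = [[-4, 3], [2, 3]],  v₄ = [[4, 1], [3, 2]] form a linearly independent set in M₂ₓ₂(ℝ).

Take coordinates with respect to the standard basis {E₁₁, E₁₂, E₂₁, E₂₂}.
Form the 4×4 matrix with these as columns; its determinant is 0.
A zero determinant means the columns are linearly dependent.
Indeed v₂ + v₃ = 0.

linearly dependent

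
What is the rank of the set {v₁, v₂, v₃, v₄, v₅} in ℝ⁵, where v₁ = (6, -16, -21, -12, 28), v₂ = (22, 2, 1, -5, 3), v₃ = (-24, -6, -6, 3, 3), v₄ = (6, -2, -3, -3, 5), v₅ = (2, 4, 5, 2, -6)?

Apply Gaussian elimination to the matrix whose rows are v₁, v₂, v₃, v₄, v₅.
There are 2 pivot columns, so rank = 2.

2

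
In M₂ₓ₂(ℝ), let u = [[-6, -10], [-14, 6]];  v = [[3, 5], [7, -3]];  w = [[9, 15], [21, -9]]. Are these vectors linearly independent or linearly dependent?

Take coordinates with respect to the standard basis {E₁₁, E₁₂, E₂₁, E₂₂}.
Row-reduce the matrix whose columns are u, v, w.
The reduction yields 1 nonzero row, so the rank is 1.
Since rank 1 < 3, the set is linearly dependent.
Indeed u + 2v = 0.

linearly dependent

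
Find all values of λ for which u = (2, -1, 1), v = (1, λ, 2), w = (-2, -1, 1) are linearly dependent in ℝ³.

Dependence holds iff the 3×3 matrix [u v w] is singular.
Cofactor expansion gives det = 4*λ + 8.
Setting this to zero gives λ = -2.

λ = -2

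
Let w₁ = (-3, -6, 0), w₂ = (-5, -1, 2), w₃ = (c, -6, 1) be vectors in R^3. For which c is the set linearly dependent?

The set is linearly dependent precisely when det[w₁; w₂; w₃] = 0.
Cofactor expansion gives det = -12*c - 63.
Solving -12*c - 63 = 0 yields c = -21/4.

c = -21/4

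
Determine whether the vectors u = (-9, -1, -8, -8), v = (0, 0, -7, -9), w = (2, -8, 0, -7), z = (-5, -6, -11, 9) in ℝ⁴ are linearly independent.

The matrix [u|v|w|z] has determinant 13557.
A nonzero determinant means the columns are linearly independent.

linearly independent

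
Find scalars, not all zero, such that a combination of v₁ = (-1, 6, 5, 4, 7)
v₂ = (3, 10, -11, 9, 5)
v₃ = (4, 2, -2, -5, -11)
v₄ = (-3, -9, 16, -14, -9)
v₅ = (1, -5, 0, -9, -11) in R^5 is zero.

v₁ - v₂ - v₄ + v₅ = 0

Set up α₁v₁ + … + α₅v₅ = 0 and solve the homogeneous system.
One solution (up to scaling) is (1, -1, 0, -1, 1).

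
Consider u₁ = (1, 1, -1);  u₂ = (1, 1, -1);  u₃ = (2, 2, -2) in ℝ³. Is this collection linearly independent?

One vector is a scalar multiple of another, so the set is dependent.

linearly dependent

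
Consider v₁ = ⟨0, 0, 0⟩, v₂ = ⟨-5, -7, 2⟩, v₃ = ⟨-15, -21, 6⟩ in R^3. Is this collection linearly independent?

One of the vectors is the zero vector, so the set is linearly dependent.

linearly dependent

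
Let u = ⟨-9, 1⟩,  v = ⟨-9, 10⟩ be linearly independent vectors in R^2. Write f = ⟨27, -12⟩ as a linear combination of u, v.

Write f = a₁u + a₂v and equate components.
Back-substitution yields (a₁, a₂) = (-2, -1).

f = -2u - v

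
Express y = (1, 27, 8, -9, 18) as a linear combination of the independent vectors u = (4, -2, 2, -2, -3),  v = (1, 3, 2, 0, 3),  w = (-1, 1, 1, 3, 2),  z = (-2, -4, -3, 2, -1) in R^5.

Solve the system with u, v, w, z as columns and y as the right-hand side.
Row-reducing the augmented matrix gives the unique coefficients (c₁, …, c₄) = (-3, 4, -3, -3).

y = -3u + 4v - 3w - 3z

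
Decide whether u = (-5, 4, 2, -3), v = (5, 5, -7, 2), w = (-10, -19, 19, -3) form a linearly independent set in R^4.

Row-reduce the matrix whose columns are u, v, w.
The reduction yields 2 nonzero rows, so the rank is 2.
Since rank 2 < 3, the set is linearly dependent.
Indeed u + 3v + w = 0.

linearly dependent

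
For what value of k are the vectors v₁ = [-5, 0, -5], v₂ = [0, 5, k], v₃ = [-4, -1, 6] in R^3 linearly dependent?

Dependence holds iff the 3×3 matrix [v₁ v₂ v₃] is singular.
Expanding, det = -5*k - 250.
Solving -5*k - 250 = 0 yields k = -50.

k = -50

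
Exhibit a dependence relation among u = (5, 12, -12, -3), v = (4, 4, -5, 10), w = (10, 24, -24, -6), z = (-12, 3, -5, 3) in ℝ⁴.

Row-reduce the matrix with u, v, w, z as columns; the null space gives the coefficients.
A generator of the null space is (2, 0, -1, 0).

2u - w = 0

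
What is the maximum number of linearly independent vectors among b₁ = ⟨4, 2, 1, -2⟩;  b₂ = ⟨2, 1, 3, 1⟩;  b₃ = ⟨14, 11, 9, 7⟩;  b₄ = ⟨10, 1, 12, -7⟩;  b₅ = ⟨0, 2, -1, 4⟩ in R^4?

3

Apply Gaussian elimination to the matrix whose rows are b₁, b₂, b₃, b₄, b₅.
Reduction leaves 3 leading entries, giving rank 3.
(With 5 elements in a 4-dimensional space the rank is at most 4.)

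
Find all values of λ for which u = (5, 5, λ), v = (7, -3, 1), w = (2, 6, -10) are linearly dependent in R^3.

The vectors are dependent exactly when the determinant of the matrix with rows u, v, w vanishes.
Cofactor expansion gives det = 48*λ + 480.
This vanishes exactly when λ = -10.

λ = -10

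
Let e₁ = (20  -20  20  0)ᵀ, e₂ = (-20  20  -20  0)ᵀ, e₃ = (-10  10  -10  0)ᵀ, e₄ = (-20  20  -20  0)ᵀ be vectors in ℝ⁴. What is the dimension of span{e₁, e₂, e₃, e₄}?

dim = 1

Row-reduce the 4×4 matrix with these as rows.
Reduction leaves 1 leading entry, giving rank 1.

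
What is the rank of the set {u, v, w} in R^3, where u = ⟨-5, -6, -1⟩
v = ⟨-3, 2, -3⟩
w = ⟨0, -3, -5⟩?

rank 3

Form the matrix with u, v, w as columns and reduce.
There are 3 pivot columns, so rank = 3.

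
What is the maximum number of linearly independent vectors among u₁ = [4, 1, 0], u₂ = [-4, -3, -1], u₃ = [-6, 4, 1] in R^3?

3

Put the 3×3 matrix [u₁|u₂|u₃] into echelon form.
Reduction leaves 3 leading entries, giving rank 3.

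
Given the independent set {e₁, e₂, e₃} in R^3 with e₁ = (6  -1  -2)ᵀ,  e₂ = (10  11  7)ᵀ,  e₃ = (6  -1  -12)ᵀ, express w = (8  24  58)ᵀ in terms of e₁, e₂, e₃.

w = 2e₁ + 2e₂ - 4e₃

Solve the system with e₁, e₂, e₃ as columns and w as the right-hand side.
Back-substitution yields (c₁, c₂, c₃) = (2, 2, -4).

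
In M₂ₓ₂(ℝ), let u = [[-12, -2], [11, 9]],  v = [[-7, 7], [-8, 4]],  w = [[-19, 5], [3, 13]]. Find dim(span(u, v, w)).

Pass to coordinate vectors with respect to the basis {E₁₁, E₁₂, E₂₁, E₂₂}.
Form the matrix with u, v, w as columns and reduce.
Exactly 2 pivots survive; hence the rank is 2.

dim = 2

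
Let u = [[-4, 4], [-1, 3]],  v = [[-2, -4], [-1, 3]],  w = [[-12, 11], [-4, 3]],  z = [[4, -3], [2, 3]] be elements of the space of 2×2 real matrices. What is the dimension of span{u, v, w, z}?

3

Pass to coordinate vectors with respect to the basis {E₁₁, E₁₂, E₂₁, E₂₂}.
Put the 4×4 matrix [u|v|w|z] into echelon form.
The echelon form has 3 nonzero rows, so the rank is 3.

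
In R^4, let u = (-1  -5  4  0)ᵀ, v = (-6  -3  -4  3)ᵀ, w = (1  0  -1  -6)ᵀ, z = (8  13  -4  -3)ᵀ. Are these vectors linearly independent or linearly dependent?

Row-reduce the matrix whose columns are u, v, w, z.
The reduction yields 3 nonzero rows, so the rank is 3.
Since rank 3 < 4, the set is linearly dependent.
Indeed 2u + v + z = 0.

linearly dependent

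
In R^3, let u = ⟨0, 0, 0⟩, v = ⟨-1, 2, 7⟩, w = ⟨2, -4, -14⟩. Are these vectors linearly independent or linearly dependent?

One of the vectors is the zero vector, so the set is linearly dependent.

linearly dependent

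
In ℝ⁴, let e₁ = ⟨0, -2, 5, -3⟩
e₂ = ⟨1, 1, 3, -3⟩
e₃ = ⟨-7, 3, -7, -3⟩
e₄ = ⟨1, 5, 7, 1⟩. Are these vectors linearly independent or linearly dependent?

Row-reduce the matrix whose columns are e₁, e₂, e₃, e₄.
The reduction yields 4 nonzero rows, so the rank is 4.
Since rank = 4 (the number of vectors), the set is linearly independent.

linearly independent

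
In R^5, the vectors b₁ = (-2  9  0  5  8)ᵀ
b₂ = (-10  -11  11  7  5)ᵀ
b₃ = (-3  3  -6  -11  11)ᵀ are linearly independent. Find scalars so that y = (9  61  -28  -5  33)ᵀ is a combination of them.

y = 4b₁ - 2b₂ + b₃

Solve the system with b₁, b₂, b₃ as columns and y as the right-hand side.
The system has the unique solution (c₁, c₂, c₃) = (4, -2, 1).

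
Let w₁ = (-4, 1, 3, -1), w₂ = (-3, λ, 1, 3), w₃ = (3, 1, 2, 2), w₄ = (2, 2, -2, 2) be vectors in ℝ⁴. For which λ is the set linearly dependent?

Dependence holds iff the 4×4 matrix [w₁ w₂ w₃ w₄] is singular.
The determinant works out to 196 - 28*λ.
This vanishes exactly when λ = 7.

λ = 7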